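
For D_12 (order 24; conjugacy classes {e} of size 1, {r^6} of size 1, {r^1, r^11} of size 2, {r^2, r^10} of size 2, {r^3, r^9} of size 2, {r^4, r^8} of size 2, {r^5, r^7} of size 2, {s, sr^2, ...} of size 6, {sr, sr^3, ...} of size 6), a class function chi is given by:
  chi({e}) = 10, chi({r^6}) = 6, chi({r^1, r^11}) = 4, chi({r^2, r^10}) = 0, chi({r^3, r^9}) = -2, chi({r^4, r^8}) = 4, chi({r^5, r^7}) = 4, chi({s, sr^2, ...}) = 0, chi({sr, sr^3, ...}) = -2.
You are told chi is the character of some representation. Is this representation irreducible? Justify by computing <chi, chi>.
Not irreducible (reducible): <chi, chi> = 11 > 1.

Derivation: <chi, chi> = (1/|G|) sum_C |C| * |chi(C)|^2 = (1/24)[1*|10|^2 + 1*|6|^2 + 2*|4|^2 + 2*|0|^2 + 2*|-2|^2 + 2*|4|^2 + 2*|4|^2 + 6*|0|^2 + 6*|-2|^2]
  = (1/24)[(100) + (36) + (32) + (0) + (8) + (32) + (32) + (0) + (24)] = 264/24 = 11.
A character is irreducible iff <chi, chi> = 1, so this representation is reducible.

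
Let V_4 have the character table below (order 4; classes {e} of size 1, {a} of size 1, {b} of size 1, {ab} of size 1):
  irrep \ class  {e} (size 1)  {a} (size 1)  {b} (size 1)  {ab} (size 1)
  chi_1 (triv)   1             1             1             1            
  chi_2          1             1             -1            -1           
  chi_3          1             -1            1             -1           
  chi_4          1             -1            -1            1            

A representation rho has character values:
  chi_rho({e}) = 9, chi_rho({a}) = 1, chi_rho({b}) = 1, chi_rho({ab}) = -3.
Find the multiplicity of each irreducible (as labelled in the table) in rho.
Multiplicities: chi_1: 2, chi_2: 3, chi_3: 3, chi_4: 1.

Justification: Use <chi_rho, chi> = (1/|G|) sum_C |C| * chi_rho(C) * conj(chi(C)) with |G| = 4 for each irreducible chi in the table:
  <chi_rho, chi_1> = (1/4)[1*(9)*conj(1) + 1*(1)*conj(1) + 1*(1)*conj(1) + 1*(-3)*conj(1)]
      = (1/4)[(9) + (1) + (1) + (-3)] = 8/4 = 2
  <chi_rho, chi_2> = (1/4)[1*(9)*conj(1) + 1*(1)*conj(1) + 1*(1)*conj(-1) + 1*(-3)*conj(-1)]
      = (1/4)[(9) + (1) + (-1) + (3)] = 12/4 = 3
  <chi_rho, chi_3> = (1/4)[1*(9)*conj(1) + 1*(1)*conj(-1) + 1*(1)*conj(1) + 1*(-3)*conj(-1)]
      = (1/4)[(9) + (-1) + (1) + (3)] = 12/4 = 3
  <chi_rho, chi_4> = (1/4)[1*(9)*conj(1) + 1*(1)*conj(-1) + 1*(1)*conj(-1) + 1*(-3)*conj(1)]
      = (1/4)[(9) + (-1) + (-1) + (-3)] = 4/4 = 1
Dimension check: dim(rho) = sum (mult * dim) = 2*1 + 3*1 + 3*1 + 1*1 = 9 = chi_rho(e) = 9.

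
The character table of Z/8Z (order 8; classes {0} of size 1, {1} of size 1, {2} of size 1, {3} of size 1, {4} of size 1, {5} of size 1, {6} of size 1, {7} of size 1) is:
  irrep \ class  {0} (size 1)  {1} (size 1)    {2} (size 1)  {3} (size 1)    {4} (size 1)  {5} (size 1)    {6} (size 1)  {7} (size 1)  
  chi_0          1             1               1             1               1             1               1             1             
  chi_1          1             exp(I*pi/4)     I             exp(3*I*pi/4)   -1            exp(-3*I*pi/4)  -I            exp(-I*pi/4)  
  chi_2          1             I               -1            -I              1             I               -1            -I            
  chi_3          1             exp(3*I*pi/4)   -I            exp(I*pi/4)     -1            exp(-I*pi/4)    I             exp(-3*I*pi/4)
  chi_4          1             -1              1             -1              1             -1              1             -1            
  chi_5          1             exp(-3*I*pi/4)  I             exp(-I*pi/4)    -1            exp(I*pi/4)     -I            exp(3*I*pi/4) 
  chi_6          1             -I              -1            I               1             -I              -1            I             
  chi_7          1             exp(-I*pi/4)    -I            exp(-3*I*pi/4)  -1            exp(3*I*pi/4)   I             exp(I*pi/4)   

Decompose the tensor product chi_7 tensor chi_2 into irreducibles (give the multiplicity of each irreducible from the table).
chi_7 tensor chi_2 = chi_1 (all other irreducibles have multiplicity 0).

Solution. The character of a tensor product is the pointwise product (chi_7 * chi_2)(C) = chi_7(C) * chi_2(C):
  {0}: (1)*(1), {1}: (exp(-I*pi/4))*(I), {2}: (-I)*(-1), {3}: (exp(-3*I*pi/4))*(-I), {4}: (-1)*(1), {5}: (exp(3*I*pi/4))*(I), {6}: (I)*(-1), {7}: (exp(I*pi/4))*(-I)
so (chi_7 * chi_2) takes values
  {0} -> 1, {1} -> exp(I*pi/4), {2} -> I, {3} -> -exp(-I*pi/4), {4} -> -1, {5} -> exp(-3*I*pi/4), {6} -> -I, {7} -> -exp(3*I*pi/4).
Now take the inner product of this character with each irreducible chi from the table, <chi_7*chi_2, chi> = (1/8) sum_C |C| (chi_7*chi_2)(C) conj(chi(C)):
  <chi_7*chi_2, chi_0> = (1/8)[1*(1)*conj(1) + 1*(exp(I*pi/4))*conj(1) + 1*(I)*conj(1) + 1*(-exp(-I*pi/4))*conj(1) + 1*(-1)*conj(1) + 1*(exp(-3*I*pi/4))*conj(1) + 1*(-I)*conj(1) + 1*(-exp(3*I*pi/4))*conj(1)]
      = (1/8)[(1) + (exp(I*pi/4)) + (I) + (-exp(-I*pi/4)) + (-1) + (exp(-3*I*pi/4)) + (-I) + (-exp(3*I*pi/4))] = 0/8 = 0
  <chi_7*chi_2, chi_1> = (1/8)[1*(1)*conj(1) + 1*(exp(I*pi/4))*conj(exp(I*pi/4)) + 1*(I)*conj(I) + 1*(-exp(-I*pi/4))*conj(exp(3*I*pi/4)) + 1*(-1)*conj(-1) + 1*(exp(-3*I*pi/4))*conj(exp(-3*I*pi/4)) + 1*(-I)*conj(-I) + 1*(-exp(3*I*pi/4))*conj(exp(-I*pi/4))]
      = (1/8)[(1) + (1) + (1) + (1) + (1) + (1) + (1) + (1)] = 8/8 = 1
  <chi_7*chi_2, chi_2> = (1/8)[1*(1)*conj(1) + 1*(exp(I*pi/4))*conj(I) + 1*(I)*conj(-1) + 1*(-exp(-I*pi/4))*conj(-I) + 1*(-1)*conj(1) + 1*(exp(-3*I*pi/4))*conj(I) + 1*(-I)*conj(-1) + 1*(-exp(3*I*pi/4))*conj(-I)]
      = (1/8)[(1) + (-exp(3*I*pi/4)) + (-I) + (-exp(I*pi/4)) + (-1) + (-exp(-I*pi/4)) + (I) + (-exp(-3*I*pi/4))] = 0/8 = 0
  <chi_7*chi_2, chi_3> = (1/8)[1*(1)*conj(1) + 1*(exp(I*pi/4))*conj(exp(3*I*pi/4)) + 1*(I)*conj(-I) + 1*(-exp(-I*pi/4))*conj(exp(I*pi/4)) + 1*(-1)*conj(-1) + 1*(exp(-3*I*pi/4))*conj(exp(-I*pi/4)) + 1*(-I)*conj(I) + 1*(-exp(3*I*pi/4))*conj(exp(-3*I*pi/4))]
      = (1/8)[(1) + (-I) + (-1) + (I) + (1) + (-I) + (-1) + (I)] = 0/8 = 0
  <chi_7*chi_2, chi_4> = (1/8)[1*(1)*conj(1) + 1*(exp(I*pi/4))*conj(-1) + 1*(I)*conj(1) + 1*(-exp(-I*pi/4))*conj(-1) + 1*(-1)*conj(1) + 1*(exp(-3*I*pi/4))*conj(-1) + 1*(-I)*conj(1) + 1*(-exp(3*I*pi/4))*conj(-1)]
      = (1/8)[(1) + (-exp(I*pi/4)) + (I) + (exp(-I*pi/4)) + (-1) + (-exp(-3*I*pi/4)) + (-I) + (exp(3*I*pi/4))] = 0/8 = 0
  <chi_7*chi_2, chi_5> = (1/8)[1*(1)*conj(1) + 1*(exp(I*pi/4))*conj(exp(-3*I*pi/4)) + 1*(I)*conj(I) + 1*(-exp(-I*pi/4))*conj(exp(-I*pi/4)) + 1*(-1)*conj(-1) + 1*(exp(-3*I*pi/4))*conj(exp(I*pi/4)) + 1*(-I)*conj(-I) + 1*(-exp(3*I*pi/4))*conj(exp(3*I*pi/4))]
      = (1/8)[(1) + (-1) + (1) + (-1) + (1) + (-1) + (1) + (-1)] = 0/8 = 0
  <chi_7*chi_2, chi_6> = (1/8)[1*(1)*conj(1) + 1*(exp(I*pi/4))*conj(-I) + 1*(I)*conj(-1) + 1*(-exp(-I*pi/4))*conj(I) + 1*(-1)*conj(1) + 1*(exp(-3*I*pi/4))*conj(-I) + 1*(-I)*conj(-1) + 1*(-exp(3*I*pi/4))*conj(I)]
      = (1/8)[(1) + (exp(3*I*pi/4)) + (-I) + (exp(I*pi/4)) + (-1) + (exp(-I*pi/4)) + (I) + (exp(-3*I*pi/4))] = 0/8 = 0
  <chi_7*chi_2, chi_7> = (1/8)[1*(1)*conj(1) + 1*(exp(I*pi/4))*conj(exp(-I*pi/4)) + 1*(I)*conj(-I) + 1*(-exp(-I*pi/4))*conj(exp(-3*I*pi/4)) + 1*(-1)*conj(-1) + 1*(exp(-3*I*pi/4))*conj(exp(3*I*pi/4)) + 1*(-I)*conj(I) + 1*(-exp(3*I*pi/4))*conj(exp(I*pi/4))]
      = (1/8)[(1) + (I) + (-1) + (-I) + (1) + (I) + (-1) + (-I)] = 0/8 = 0
(Exp terms are combined using exp(i*s)*conj(exp(i*t)) = exp(i*(s-t)), and sums of them are collapsed using the identity that for every m > 1 the m distinct m-th roots of unity sum to 0, e.g. 1 + exp(2*I*pi/3) + exp(-2*I*pi/3) = 0.)
Hence the multiplicities are chi_1: 1. Dimension check: dim(chi_7)*dim(chi_2) = 1*1 = 1 and sum (mult * dim) = 1*1 = 1.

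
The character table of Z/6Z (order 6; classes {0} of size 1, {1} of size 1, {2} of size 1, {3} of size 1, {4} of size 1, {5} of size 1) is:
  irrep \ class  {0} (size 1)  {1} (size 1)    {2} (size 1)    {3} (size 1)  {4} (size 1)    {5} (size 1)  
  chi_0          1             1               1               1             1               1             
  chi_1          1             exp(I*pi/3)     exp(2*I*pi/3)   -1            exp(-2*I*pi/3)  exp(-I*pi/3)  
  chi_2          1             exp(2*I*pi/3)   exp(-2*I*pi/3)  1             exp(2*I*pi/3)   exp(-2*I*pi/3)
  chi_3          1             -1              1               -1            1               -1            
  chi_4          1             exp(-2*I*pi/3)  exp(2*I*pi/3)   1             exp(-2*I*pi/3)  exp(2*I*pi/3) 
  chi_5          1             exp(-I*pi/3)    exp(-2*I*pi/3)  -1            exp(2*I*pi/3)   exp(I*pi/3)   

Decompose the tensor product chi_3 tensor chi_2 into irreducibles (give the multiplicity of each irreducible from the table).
chi_3 tensor chi_2 = chi_5 (all other irreducibles have multiplicity 0).

Derivation: The character of a tensor product is the pointwise product (chi_3 * chi_2)(C) = chi_3(C) * chi_2(C):
  {0}: (1)*(1), {1}: (-1)*(exp(2*I*pi/3)), {2}: (1)*(exp(-2*I*pi/3)), {3}: (-1)*(1), {4}: (1)*(exp(2*I*pi/3)), {5}: (-1)*(exp(-2*I*pi/3))
so (chi_3 * chi_2) takes values
  {0} -> 1, {1} -> -exp(2*I*pi/3), {2} -> exp(-2*I*pi/3), {3} -> -1, {4} -> exp(2*I*pi/3), {5} -> -exp(-2*I*pi/3).
Now take the inner product of this character with each irreducible chi from the table, <chi_3*chi_2, chi> = (1/6) sum_C |C| (chi_3*chi_2)(C) conj(chi(C)):
  <chi_3*chi_2, chi_0> = (1/6)[1*(1)*conj(1) + 1*(-exp(2*I*pi/3))*conj(1) + 1*(exp(-2*I*pi/3))*conj(1) + 1*(-1)*conj(1) + 1*(exp(2*I*pi/3))*conj(1) + 1*(-exp(-2*I*pi/3))*conj(1)]
      = (1/6)[(1) + (-exp(2*I*pi/3)) + (exp(-2*I*pi/3)) + (-1) + (exp(2*I*pi/3)) + (-exp(-2*I*pi/3))] = 0/6 = 0
  <chi_3*chi_2, chi_1> = (1/6)[1*(1)*conj(1) + 1*(-exp(2*I*pi/3))*conj(exp(I*pi/3)) + 1*(exp(-2*I*pi/3))*conj(exp(2*I*pi/3)) + 1*(-1)*conj(-1) + 1*(exp(2*I*pi/3))*conj(exp(-2*I*pi/3)) + 1*(-exp(-2*I*pi/3))*conj(exp(-I*pi/3))]
      = (1/6)[(1) + (-exp(I*pi/3)) + (exp(2*I*pi/3)) + (1) + (exp(-2*I*pi/3)) + (-exp(-I*pi/3))] = 0/6 = 0
  <chi_3*chi_2, chi_2> = (1/6)[1*(1)*conj(1) + 1*(-exp(2*I*pi/3))*conj(exp(2*I*pi/3)) + 1*(exp(-2*I*pi/3))*conj(exp(-2*I*pi/3)) + 1*(-1)*conj(1) + 1*(exp(2*I*pi/3))*conj(exp(2*I*pi/3)) + 1*(-exp(-2*I*pi/3))*conj(exp(-2*I*pi/3))]
      = (1/6)[(1) + (-1) + (1) + (-1) + (1) + (-1)] = 0/6 = 0
  <chi_3*chi_2, chi_3> = (1/6)[1*(1)*conj(1) + 1*(-exp(2*I*pi/3))*conj(-1) + 1*(exp(-2*I*pi/3))*conj(1) + 1*(-1)*conj(-1) + 1*(exp(2*I*pi/3))*conj(1) + 1*(-exp(-2*I*pi/3))*conj(-1)]
      = (1/6)[(1) + (exp(2*I*pi/3)) + (exp(-2*I*pi/3)) + (1) + (exp(2*I*pi/3)) + (exp(-2*I*pi/3))] = 0/6 = 0
  <chi_3*chi_2, chi_4> = (1/6)[1*(1)*conj(1) + 1*(-exp(2*I*pi/3))*conj(exp(-2*I*pi/3)) + 1*(exp(-2*I*pi/3))*conj(exp(2*I*pi/3)) + 1*(-1)*conj(1) + 1*(exp(2*I*pi/3))*conj(exp(-2*I*pi/3)) + 1*(-exp(-2*I*pi/3))*conj(exp(2*I*pi/3))]
      = (1/6)[(1) + (-exp(-2*I*pi/3)) + (exp(2*I*pi/3)) + (-1) + (exp(-2*I*pi/3)) + (-exp(2*I*pi/3))] = 0/6 = 0
  <chi_3*chi_2, chi_5> = (1/6)[1*(1)*conj(1) + 1*(-exp(2*I*pi/3))*conj(exp(-I*pi/3)) + 1*(exp(-2*I*pi/3))*conj(exp(-2*I*pi/3)) + 1*(-1)*conj(-1) + 1*(exp(2*I*pi/3))*conj(exp(2*I*pi/3)) + 1*(-exp(-2*I*pi/3))*conj(exp(I*pi/3))]
      = (1/6)[(1) + (1) + (1) + (1) + (1) + (1)] = 6/6 = 1
(Exp terms are combined using exp(i*s)*conj(exp(i*t)) = exp(i*(s-t)), and sums of them are collapsed using the identity that for every m > 1 the m distinct m-th roots of unity sum to 0, e.g. 1 + exp(2*I*pi/3) + exp(-2*I*pi/3) = 0.)
Hence the multiplicities are chi_5: 1. Dimension check: dim(chi_3)*dim(chi_2) = 1*1 = 1 and sum (mult * dim) = 1*1 = 1.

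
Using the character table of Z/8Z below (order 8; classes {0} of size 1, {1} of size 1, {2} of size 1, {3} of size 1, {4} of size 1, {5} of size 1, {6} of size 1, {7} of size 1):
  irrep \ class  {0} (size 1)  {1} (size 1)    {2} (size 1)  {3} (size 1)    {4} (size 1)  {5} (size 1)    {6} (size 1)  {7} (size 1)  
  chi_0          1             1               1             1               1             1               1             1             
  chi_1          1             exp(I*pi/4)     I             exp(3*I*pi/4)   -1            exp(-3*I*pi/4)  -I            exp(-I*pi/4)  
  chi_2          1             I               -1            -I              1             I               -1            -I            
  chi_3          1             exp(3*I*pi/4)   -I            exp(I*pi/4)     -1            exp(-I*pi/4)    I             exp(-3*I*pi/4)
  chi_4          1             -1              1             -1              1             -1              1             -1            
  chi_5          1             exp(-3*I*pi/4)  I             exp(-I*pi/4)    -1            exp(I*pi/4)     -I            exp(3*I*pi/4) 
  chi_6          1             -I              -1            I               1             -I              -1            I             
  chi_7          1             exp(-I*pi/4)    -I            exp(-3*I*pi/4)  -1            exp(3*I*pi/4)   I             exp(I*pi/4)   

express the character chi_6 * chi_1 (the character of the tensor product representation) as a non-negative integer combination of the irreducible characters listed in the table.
chi_6 tensor chi_1 = chi_7 (all other irreducibles have multiplicity 0).

Reasoning: The character of a tensor product is the pointwise product (chi_6 * chi_1)(C) = chi_6(C) * chi_1(C):
  {0}: (1)*(1), {1}: (-I)*(exp(I*pi/4)), {2}: (-1)*(I), {3}: (I)*(exp(3*I*pi/4)), {4}: (1)*(-1), {5}: (-I)*(exp(-3*I*pi/4)), {6}: (-1)*(-I), {7}: (I)*(exp(-I*pi/4))
so (chi_6 * chi_1) takes values
  {0} -> 1, {1} -> -exp(3*I*pi/4), {2} -> -I, {3} -> exp(-3*I*pi/4), {4} -> -1, {5} -> -exp(-I*pi/4), {6} -> I, {7} -> exp(I*pi/4).
Now take the inner product of this character with each irreducible chi from the table, <chi_6*chi_1, chi> = (1/8) sum_C |C| (chi_6*chi_1)(C) conj(chi(C)):
  <chi_6*chi_1, chi_0> = (1/8)[1*(1)*conj(1) + 1*(-exp(3*I*pi/4))*conj(1) + 1*(-I)*conj(1) + 1*(exp(-3*I*pi/4))*conj(1) + 1*(-1)*conj(1) + 1*(-exp(-I*pi/4))*conj(1) + 1*(I)*conj(1) + 1*(exp(I*pi/4))*conj(1)]
      = (1/8)[(1) + (-exp(3*I*pi/4)) + (-I) + (exp(-3*I*pi/4)) + (-1) + (-exp(-I*pi/4)) + (I) + (exp(I*pi/4))] = 0/8 = 0
  <chi_6*chi_1, chi_1> = (1/8)[1*(1)*conj(1) + 1*(-exp(3*I*pi/4))*conj(exp(I*pi/4)) + 1*(-I)*conj(I) + 1*(exp(-3*I*pi/4))*conj(exp(3*I*pi/4)) + 1*(-1)*conj(-1) + 1*(-exp(-I*pi/4))*conj(exp(-3*I*pi/4)) + 1*(I)*conj(-I) + 1*(exp(I*pi/4))*conj(exp(-I*pi/4))]
      = (1/8)[(1) + (-I) + (-1) + (I) + (1) + (-I) + (-1) + (I)] = 0/8 = 0
  <chi_6*chi_1, chi_2> = (1/8)[1*(1)*conj(1) + 1*(-exp(3*I*pi/4))*conj(I) + 1*(-I)*conj(-1) + 1*(exp(-3*I*pi/4))*conj(-I) + 1*(-1)*conj(1) + 1*(-exp(-I*pi/4))*conj(I) + 1*(I)*conj(-1) + 1*(exp(I*pi/4))*conj(-I)]
      = (1/8)[(1) + (exp(-3*I*pi/4)) + (I) + (exp(-I*pi/4)) + (-1) + (exp(I*pi/4)) + (-I) + (exp(3*I*pi/4))] = 0/8 = 0
  <chi_6*chi_1, chi_3> = (1/8)[1*(1)*conj(1) + 1*(-exp(3*I*pi/4))*conj(exp(3*I*pi/4)) + 1*(-I)*conj(-I) + 1*(exp(-3*I*pi/4))*conj(exp(I*pi/4)) + 1*(-1)*conj(-1) + 1*(-exp(-I*pi/4))*conj(exp(-I*pi/4)) + 1*(I)*conj(I) + 1*(exp(I*pi/4))*conj(exp(-3*I*pi/4))]
      = (1/8)[(1) + (-1) + (1) + (-1) + (1) + (-1) + (1) + (-1)] = 0/8 = 0
  <chi_6*chi_1, chi_4> = (1/8)[1*(1)*conj(1) + 1*(-exp(3*I*pi/4))*conj(-1) + 1*(-I)*conj(1) + 1*(exp(-3*I*pi/4))*conj(-1) + 1*(-1)*conj(1) + 1*(-exp(-I*pi/4))*conj(-1) + 1*(I)*conj(1) + 1*(exp(I*pi/4))*conj(-1)]
      = (1/8)[(1) + (exp(3*I*pi/4)) + (-I) + (-exp(-3*I*pi/4)) + (-1) + (exp(-I*pi/4)) + (I) + (-exp(I*pi/4))] = 0/8 = 0
  <chi_6*chi_1, chi_5> = (1/8)[1*(1)*conj(1) + 1*(-exp(3*I*pi/4))*conj(exp(-3*I*pi/4)) + 1*(-I)*conj(I) + 1*(exp(-3*I*pi/4))*conj(exp(-I*pi/4)) + 1*(-1)*conj(-1) + 1*(-exp(-I*pi/4))*conj(exp(I*pi/4)) + 1*(I)*conj(-I) + 1*(exp(I*pi/4))*conj(exp(3*I*pi/4))]
      = (1/8)[(1) + (I) + (-1) + (-I) + (1) + (I) + (-1) + (-I)] = 0/8 = 0
  <chi_6*chi_1, chi_6> = (1/8)[1*(1)*conj(1) + 1*(-exp(3*I*pi/4))*conj(-I) + 1*(-I)*conj(-1) + 1*(exp(-3*I*pi/4))*conj(I) + 1*(-1)*conj(1) + 1*(-exp(-I*pi/4))*conj(-I) + 1*(I)*conj(-1) + 1*(exp(I*pi/4))*conj(I)]
      = (1/8)[(1) + (-exp(-3*I*pi/4)) + (I) + (-exp(-I*pi/4)) + (-1) + (-exp(I*pi/4)) + (-I) + (-exp(3*I*pi/4))] = 0/8 = 0
  <chi_6*chi_1, chi_7> = (1/8)[1*(1)*conj(1) + 1*(-exp(3*I*pi/4))*conj(exp(-I*pi/4)) + 1*(-I)*conj(-I) + 1*(exp(-3*I*pi/4))*conj(exp(-3*I*pi/4)) + 1*(-1)*conj(-1) + 1*(-exp(-I*pi/4))*conj(exp(3*I*pi/4)) + 1*(I)*conj(I) + 1*(exp(I*pi/4))*conj(exp(I*pi/4))]
      = (1/8)[(1) + (1) + (1) + (1) + (1) + (1) + (1) + (1)] = 8/8 = 1
(Exp terms are combined using exp(i*s)*conj(exp(i*t)) = exp(i*(s-t)), and sums of them are collapsed using the identity that for every m > 1 the m distinct m-th roots of unity sum to 0, e.g. 1 + exp(2*I*pi/3) + exp(-2*I*pi/3) = 0.)
Hence the multiplicities are chi_7: 1. Dimension check: dim(chi_6)*dim(chi_1) = 1*1 = 1 and sum (mult * dim) = 1*1 = 1.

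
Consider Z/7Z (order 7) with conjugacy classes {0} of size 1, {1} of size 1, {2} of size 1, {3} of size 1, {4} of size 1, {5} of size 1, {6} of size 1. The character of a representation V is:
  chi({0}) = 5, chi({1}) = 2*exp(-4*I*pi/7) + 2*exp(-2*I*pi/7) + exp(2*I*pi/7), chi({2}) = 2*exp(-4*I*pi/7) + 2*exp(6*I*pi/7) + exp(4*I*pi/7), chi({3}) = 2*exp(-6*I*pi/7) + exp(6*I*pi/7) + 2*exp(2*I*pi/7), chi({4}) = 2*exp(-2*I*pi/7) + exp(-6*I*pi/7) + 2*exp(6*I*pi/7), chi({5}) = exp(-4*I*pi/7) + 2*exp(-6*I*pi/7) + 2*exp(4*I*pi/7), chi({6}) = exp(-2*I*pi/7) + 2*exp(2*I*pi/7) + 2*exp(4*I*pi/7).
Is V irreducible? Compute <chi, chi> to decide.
Not irreducible (reducible): <chi, chi> = 9 > 1.

Solution. <chi, chi> = (1/|G|) sum_C |C| * |chi(C)|^2 = (1/7)[1*|5|^2 + 1*|2*exp(-4*I*pi/7) + 2*exp(-2*I*pi/7) + exp(2*I*pi/7)|^2 + 1*|2*exp(-4*I*pi/7) + 2*exp(6*I*pi/7) + exp(4*I*pi/7)|^2 + 1*|2*exp(-6*I*pi/7) + exp(6*I*pi/7) + 2*exp(2*I*pi/7)|^2 + 1*|2*exp(-2*I*pi/7) + exp(-6*I*pi/7) + 2*exp(6*I*pi/7)|^2 + 1*|exp(-4*I*pi/7) + 2*exp(-6*I*pi/7) + 2*exp(4*I*pi/7)|^2 + 1*|exp(-2*I*pi/7) + 2*exp(2*I*pi/7) + 2*exp(4*I*pi/7)|^2]
  = (1/7)[(25) + (9 + 4*exp(-2*I*pi/7) + 2*exp(-4*I*pi/7) + 2*exp(-6*I*pi/7) + 2*exp(6*I*pi/7) + 2*exp(4*I*pi/7) + 4*exp(2*I*pi/7)) + (9 + 4*exp(-4*I*pi/7) + 2*exp(-2*I*pi/7) + 2*exp(-6*I*pi/7) + 2*exp(6*I*pi/7) + 2*exp(2*I*pi/7) + 4*exp(4*I*pi/7)) + (9 + 2*exp(-4*I*pi/7) + 4*exp(-6*I*pi/7) + 2*exp(-2*I*pi/7) + 2*exp(2*I*pi/7) + 4*exp(6*I*pi/7) + 2*exp(4*I*pi/7)) + (9 + 2*exp(-4*I*pi/7) + 4*exp(-6*I*pi/7) + 2*exp(-2*I*pi/7) + 2*exp(2*I*pi/7) + 4*exp(6*I*pi/7) + 2*exp(4*I*pi/7)) + (9 + 4*exp(-4*I*pi/7) + 2*exp(-2*I*pi/7) + 2*exp(-6*I*pi/7) + 2*exp(6*I*pi/7) + 2*exp(2*I*pi/7) + 4*exp(4*I*pi/7)) + (9 + 4*exp(-2*I*pi/7) + 2*exp(-4*I*pi/7) + 2*exp(-6*I*pi/7) + 2*exp(6*I*pi/7) + 2*exp(4*I*pi/7) + 4*exp(2*I*pi/7))] = 63/7 = 9.
(Exp terms are combined using exp(i*s)*conj(exp(i*t)) = exp(i*(s-t)), and sums of them are collapsed using the identity that for every m > 1 the m distinct m-th roots of unity sum to 0, e.g. 1 + exp(2*I*pi/3) + exp(-2*I*pi/3) = 0.)
A character is irreducible iff <chi, chi> = 1, so this representation is reducible.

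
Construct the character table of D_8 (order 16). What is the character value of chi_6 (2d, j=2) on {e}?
Conjugacy classes: {e} of size 1, {r^4} of size 1, {r^1, r^7} of size 2, {r^2, r^6} of size 2, {r^3, r^5} of size 2, {s, sr^2, ...} of size 4, {sr, sr^3, ...} of size 4.
Character table:
  irrep \ class              {e} (size 1)  {r^4} (size 1)  {r^1, r^7} (size 2)  {r^2, r^6} (size 2)  {r^3, r^5} (size 2)  {s, sr^2, ...} (size 4)  {sr, sr^3, ...} (size 4)
  chi_1 (triv)               1             1               1                    1                    1                    1                        1                       
  chi_2 (sign: r->1, s->-1)  1             1               1                    1                    1                    -1                       -1                      
  chi_3 (r->-1, s->1)        1             1               -1                   1                    -1                   1                        -1                      
  chi_4 (r->-1, s->-1)       1             1               -1                   1                    -1                   -1                       1                       
  chi_5 (2d, j=1)            2             -2              sqrt(2)              0                    -sqrt(2)             0                        0                       
  chi_6 (2d, j=2)            2             2               0                    -2                   0                    0                        0                       
  chi_7 (2d, j=3)            2             -2              -sqrt(2)             0                    sqrt(2)              0                        0                       

Spot check: chi_6 (2d, j=2) on {e} = 2.

Derivation: D_8 has order 2*8 = 16 with 7 conjugacy classes, hence 7 irreducibles. Sum of squared dims 1 + 1 + 1 + 1 + 4 + 4 + 4 = 16 = |G|. Linear characters come from the abelianisation; the 2-dimensional irreps have character r^k -> 2*cos(2*pi*j*k/8), reflections -> 0.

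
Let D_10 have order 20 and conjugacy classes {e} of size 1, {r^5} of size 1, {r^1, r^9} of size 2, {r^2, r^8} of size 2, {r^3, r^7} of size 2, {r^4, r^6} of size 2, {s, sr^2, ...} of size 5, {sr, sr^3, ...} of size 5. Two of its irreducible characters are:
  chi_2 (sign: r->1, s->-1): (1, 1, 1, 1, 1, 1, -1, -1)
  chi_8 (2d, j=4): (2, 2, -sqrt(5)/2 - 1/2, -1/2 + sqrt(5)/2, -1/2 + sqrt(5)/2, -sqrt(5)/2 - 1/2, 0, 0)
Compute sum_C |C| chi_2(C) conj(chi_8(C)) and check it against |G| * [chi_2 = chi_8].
Sum = 0; so <chi_2, chi_8> = 0 (distinct irreducibles are orthogonal).

Solution. Compute term by term over conjugacy classes (|C| * chi_2(C) * conj(chi_8(C))):
  1*(1)*conj(2) + 1*(1)*conj(2) + 2*(1)*conj(-sqrt(5)/2 - 1/2) + 2*(1)*conj(-1/2 + sqrt(5)/2) + 2*(1)*conj(-1/2 + sqrt(5)/2) + 2*(1)*conj(-sqrt(5)/2 - 1/2) + 5*(-1)*conj(0) + 5*(-1)*conj(0)
  = (2) + (2) + (-sqrt(5) - 1) + (-1 + sqrt(5)) + (-1 + sqrt(5)) + (-sqrt(5) - 1) + (0) + (0)
  = 0.
Dividing by |G| = 20 gives 0/20 = 0, matching the row-orthogonality relation <chi_2, chi_8> = [chi_2 = chi_8].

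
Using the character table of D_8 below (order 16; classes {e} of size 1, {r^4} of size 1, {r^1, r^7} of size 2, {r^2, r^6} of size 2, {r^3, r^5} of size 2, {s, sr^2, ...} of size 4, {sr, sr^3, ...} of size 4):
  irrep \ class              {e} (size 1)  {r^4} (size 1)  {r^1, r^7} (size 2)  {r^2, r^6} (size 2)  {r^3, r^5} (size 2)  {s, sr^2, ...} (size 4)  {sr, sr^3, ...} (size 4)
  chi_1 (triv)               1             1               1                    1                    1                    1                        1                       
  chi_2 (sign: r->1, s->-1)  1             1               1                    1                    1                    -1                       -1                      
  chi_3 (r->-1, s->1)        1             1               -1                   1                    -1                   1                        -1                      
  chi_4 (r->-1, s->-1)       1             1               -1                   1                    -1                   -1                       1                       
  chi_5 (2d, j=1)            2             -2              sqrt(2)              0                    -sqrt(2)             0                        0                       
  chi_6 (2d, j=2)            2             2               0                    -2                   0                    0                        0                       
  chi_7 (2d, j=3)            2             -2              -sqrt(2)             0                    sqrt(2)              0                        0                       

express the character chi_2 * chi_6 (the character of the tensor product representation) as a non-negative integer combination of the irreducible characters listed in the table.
chi_2 tensor chi_6 = chi_6 (all other irreducibles have multiplicity 0).

The character of a tensor product is the pointwise product (chi_2 * chi_6)(C) = chi_2(C) * chi_6(C):
  {e}: (1)*(2), {r^4}: (1)*(2), {r^1, r^7}: (1)*(0), {r^2, r^6}: (1)*(-2), {r^3, r^5}: (1)*(0), {s, sr^2, ...}: (-1)*(0), {sr, sr^3, ...}: (-1)*(0)
so (chi_2 * chi_6) takes values
  {e} -> 2, {r^4} -> 2, {r^1, r^7} -> 0, {r^2, r^6} -> -2, {r^3, r^5} -> 0, {s, sr^2, ...} -> 0, {sr, sr^3, ...} -> 0.
Now take the inner product of this character with each irreducible chi from the table, <chi_2*chi_6, chi> = (1/16) sum_C |C| (chi_2*chi_6)(C) conj(chi(C)):
  <chi_2*chi_6, chi_1> = (1/16)[1*(2)*conj(1) + 1*(2)*conj(1) + 2*(0)*conj(1) + 2*(-2)*conj(1) + 2*(0)*conj(1) + 4*(0)*conj(1) + 4*(0)*conj(1)]
      = (1/16)[(2) + (2) + (0) + (-4) + (0) + (0) + (0)] = 0/16 = 0
  <chi_2*chi_6, chi_2> = (1/16)[1*(2)*conj(1) + 1*(2)*conj(1) + 2*(0)*conj(1) + 2*(-2)*conj(1) + 2*(0)*conj(1) + 4*(0)*conj(-1) + 4*(0)*conj(-1)]
      = (1/16)[(2) + (2) + (0) + (-4) + (0) + (0) + (0)] = 0/16 = 0
  <chi_2*chi_6, chi_3> = (1/16)[1*(2)*conj(1) + 1*(2)*conj(1) + 2*(0)*conj(-1) + 2*(-2)*conj(1) + 2*(0)*conj(-1) + 4*(0)*conj(1) + 4*(0)*conj(-1)]
      = (1/16)[(2) + (2) + (0) + (-4) + (0) + (0) + (0)] = 0/16 = 0
  <chi_2*chi_6, chi_4> = (1/16)[1*(2)*conj(1) + 1*(2)*conj(1) + 2*(0)*conj(-1) + 2*(-2)*conj(1) + 2*(0)*conj(-1) + 4*(0)*conj(-1) + 4*(0)*conj(1)]
      = (1/16)[(2) + (2) + (0) + (-4) + (0) + (0) + (0)] = 0/16 = 0
  <chi_2*chi_6, chi_5> = (1/16)[1*(2)*conj(2) + 1*(2)*conj(-2) + 2*(0)*conj(sqrt(2)) + 2*(-2)*conj(0) + 2*(0)*conj(-sqrt(2)) + 4*(0)*conj(0) + 4*(0)*conj(0)]
      = (1/16)[(4) + (-4) + (0) + (0) + (0) + (0) + (0)] = 0/16 = 0
  <chi_2*chi_6, chi_6> = (1/16)[1*(2)*conj(2) + 1*(2)*conj(2) + 2*(0)*conj(0) + 2*(-2)*conj(-2) + 2*(0)*conj(0) + 4*(0)*conj(0) + 4*(0)*conj(0)]
      = (1/16)[(4) + (4) + (0) + (8) + (0) + (0) + (0)] = 16/16 = 1
  <chi_2*chi_6, chi_7> = (1/16)[1*(2)*conj(2) + 1*(2)*conj(-2) + 2*(0)*conj(-sqrt(2)) + 2*(-2)*conj(0) + 2*(0)*conj(sqrt(2)) + 4*(0)*conj(0) + 4*(0)*conj(0)]
      = (1/16)[(4) + (-4) + (0) + (0) + (0) + (0) + (0)] = 0/16 = 0
Hence the multiplicities are chi_6: 1. Dimension check: dim(chi_2)*dim(chi_6) = 1*2 = 2 and sum (mult * dim) = 1*2 = 2.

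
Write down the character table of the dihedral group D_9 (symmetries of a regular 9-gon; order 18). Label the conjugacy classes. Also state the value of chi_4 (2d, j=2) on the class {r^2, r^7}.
Conjugacy classes: {e} of size 1, {r^1, r^8} of size 2, {r^2, r^7} of size 2, {r^3, r^6} of size 2, {r^4, r^5} of size 2, {s, sr, ..., sr^8} of size 9.
Character table:
  irrep \ class              {e} (size 1)  {r^1, r^8} (size 2)  {r^2, r^7} (size 2)  {r^3, r^6} (size 2)  {r^4, r^5} (size 2)  {s, sr, ..., sr^8} (size 9)
  chi_1 (triv)               1             1                    1                    1                    1                    1                          
  chi_2 (sign: r->1, s->-1)  1             1                    1                    1                    1                    -1                         
  chi_3 (2d, j=1)            2             2*cos(2*pi/9)        2*cos(4*pi/9)        -1                   -2*cos(pi/9)         0                          
  chi_4 (2d, j=2)            2             2*cos(4*pi/9)        -2*cos(pi/9)         -1                   2*cos(2*pi/9)        0                          
  chi_5 (2d, j=3)            2             -1                   -1                   2                    -1                   0                          
  chi_6 (2d, j=4)            2             -2*cos(pi/9)         2*cos(2*pi/9)        -1                   2*cos(4*pi/9)        0                          

Spot check: chi_4 (2d, j=2) on {r^2, r^7} = -2*cos(pi/9).

Why: D_9 has order 2*9 = 18 with 6 conjugacy classes, hence 6 irreducibles. Sum of squared dims 1 + 1 + 4 + 4 + 4 + 4 = 18 = |G|. Linear characters come from the abelianisation; the 2-dimensional irreps have character r^k -> 2*cos(2*pi*j*k/9), reflections -> 0.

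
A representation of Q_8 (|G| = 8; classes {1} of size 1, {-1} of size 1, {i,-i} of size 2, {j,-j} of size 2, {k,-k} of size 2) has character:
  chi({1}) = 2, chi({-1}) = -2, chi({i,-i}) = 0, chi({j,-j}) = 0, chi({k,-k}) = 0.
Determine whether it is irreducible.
Irreducible: <chi, chi> = 1.

Proof sketch: <chi, chi> = (1/|G|) sum_C |C| * |chi(C)|^2 = (1/8)[1*|2|^2 + 1*|-2|^2 + 2*|0|^2 + 2*|0|^2 + 2*|0|^2]
  = (1/8)[(4) + (4) + (0) + (0) + (0)] = 8/8 = 1.
A character is irreducible iff <chi, chi> = 1, so this representation is irreducible.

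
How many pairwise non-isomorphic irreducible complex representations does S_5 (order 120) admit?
7

Derivation: The number of irreducible complex representations of a finite group equals its number of conjugacy classes. Conjugacy classes in S_5 correspond to cycle types, i.e. partitions of 5; there are p(5) = 7 of them, so S_5 (order 120) has exactly 7 irreducible complex representations.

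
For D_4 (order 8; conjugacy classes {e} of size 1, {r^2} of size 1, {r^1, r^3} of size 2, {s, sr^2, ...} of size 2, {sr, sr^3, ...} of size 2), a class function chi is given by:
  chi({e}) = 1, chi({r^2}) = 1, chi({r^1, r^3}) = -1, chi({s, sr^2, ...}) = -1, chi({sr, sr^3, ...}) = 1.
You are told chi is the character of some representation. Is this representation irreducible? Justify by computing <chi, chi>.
Irreducible: <chi, chi> = 1.

Argument: <chi, chi> = (1/|G|) sum_C |C| * |chi(C)|^2 = (1/8)[1*|1|^2 + 1*|1|^2 + 2*|-1|^2 + 2*|-1|^2 + 2*|1|^2]
  = (1/8)[(1) + (1) + (2) + (2) + (2)] = 8/8 = 1.
A character is irreducible iff <chi, chi> = 1, so this representation is irreducible.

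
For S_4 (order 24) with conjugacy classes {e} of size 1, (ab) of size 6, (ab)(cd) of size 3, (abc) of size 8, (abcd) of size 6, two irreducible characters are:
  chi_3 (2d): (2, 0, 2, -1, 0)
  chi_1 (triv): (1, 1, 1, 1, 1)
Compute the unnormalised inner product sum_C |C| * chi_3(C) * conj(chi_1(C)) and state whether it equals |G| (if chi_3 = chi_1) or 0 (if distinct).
Sum = 0; so <chi_3, chi_1> = 0 (distinct irreducibles are orthogonal).

Argument: Compute term by term over conjugacy classes (|C| * chi_3(C) * conj(chi_1(C))):
  1*(2)*conj(1) + 6*(0)*conj(1) + 3*(2)*conj(1) + 8*(-1)*conj(1) + 6*(0)*conj(1)
  = (2) + (0) + (6) + (-8) + (0)
  = 0.
Dividing by |G| = 24 gives 0/24 = 0, matching the row-orthogonality relation <chi_3, chi_1> = [chi_3 = chi_1].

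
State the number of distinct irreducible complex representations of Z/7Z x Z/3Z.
21

Justification: The number of irreducible complex representations of a finite group equals its number of conjugacy classes. Z/7Z x Z/3Z is abelian of order 21, so every element is its own conjugacy class: 21 classes, so Z/7Z x Z/3Z (order 21) has exactly 21 irreducible complex representations.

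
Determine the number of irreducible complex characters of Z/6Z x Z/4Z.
24

Justification: The number of irreducible complex representations of a finite group equals its number of conjugacy classes. Z/6Z x Z/4Z is abelian of order 24, so every element is its own conjugacy class: 24 classes, so Z/6Z x Z/4Z (order 24) has exactly 24 irreducible complex representations.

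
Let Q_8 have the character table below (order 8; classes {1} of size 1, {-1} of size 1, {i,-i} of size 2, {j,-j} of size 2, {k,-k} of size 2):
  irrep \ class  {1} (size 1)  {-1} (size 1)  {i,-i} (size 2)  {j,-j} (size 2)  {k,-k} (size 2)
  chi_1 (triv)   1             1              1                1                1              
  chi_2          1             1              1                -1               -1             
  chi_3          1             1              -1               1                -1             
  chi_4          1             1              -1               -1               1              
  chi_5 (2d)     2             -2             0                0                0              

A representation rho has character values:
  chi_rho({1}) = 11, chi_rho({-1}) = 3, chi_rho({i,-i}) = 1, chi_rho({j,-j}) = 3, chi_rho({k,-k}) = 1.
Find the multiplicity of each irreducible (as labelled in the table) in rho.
Multiplicities: chi_1: 3, chi_2: 1, chi_3: 2, chi_4: 1, chi_5: 2.

Explanation: Use <chi_rho, chi> = (1/|G|) sum_C |C| * chi_rho(C) * conj(chi(C)) with |G| = 8 for each irreducible chi in the table:
  <chi_rho, chi_1> = (1/8)[1*(11)*conj(1) + 1*(3)*conj(1) + 2*(1)*conj(1) + 2*(3)*conj(1) + 2*(1)*conj(1)]
      = (1/8)[(11) + (3) + (2) + (6) + (2)] = 24/8 = 3
  <chi_rho, chi_2> = (1/8)[1*(11)*conj(1) + 1*(3)*conj(1) + 2*(1)*conj(1) + 2*(3)*conj(-1) + 2*(1)*conj(-1)]
      = (1/8)[(11) + (3) + (2) + (-6) + (-2)] = 8/8 = 1
  <chi_rho, chi_3> = (1/8)[1*(11)*conj(1) + 1*(3)*conj(1) + 2*(1)*conj(-1) + 2*(3)*conj(1) + 2*(1)*conj(-1)]
      = (1/8)[(11) + (3) + (-2) + (6) + (-2)] = 16/8 = 2
  <chi_rho, chi_4> = (1/8)[1*(11)*conj(1) + 1*(3)*conj(1) + 2*(1)*conj(-1) + 2*(3)*conj(-1) + 2*(1)*conj(1)]
      = (1/8)[(11) + (3) + (-2) + (-6) + (2)] = 8/8 = 1
  <chi_rho, chi_5> = (1/8)[1*(11)*conj(2) + 1*(3)*conj(-2) + 2*(1)*conj(0) + 2*(3)*conj(0) + 2*(1)*conj(0)]
      = (1/8)[(22) + (-6) + (0) + (0) + (0)] = 16/8 = 2
Dimension check: dim(rho) = sum (mult * dim) = 3*1 + 1*1 + 2*1 + 1*1 + 2*2 = 11 = chi_rho(e) = 11.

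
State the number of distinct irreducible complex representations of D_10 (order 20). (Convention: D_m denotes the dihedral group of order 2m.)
8

Proof sketch: The number of irreducible complex representations of a finite group equals its number of conjugacy classes. D_10 has 8 conjugacy classes (n/2 + 3 for n even), so D_10 (order 20) has exactly 8 irreducible complex representations.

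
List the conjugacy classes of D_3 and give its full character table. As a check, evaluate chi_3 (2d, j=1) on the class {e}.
Conjugacy classes: {e} of size 1, {r^1, r^2} of size 2, {s, sr, ..., sr^2} of size 3.
Character table:
  irrep \ class              {e} (size 1)  {r^1, r^2} (size 2)  {s, sr, ..., sr^2} (size 3)
  chi_1 (triv)               1             1                    1                          
  chi_2 (sign: r->1, s->-1)  1             1                    -1                         
  chi_3 (2d, j=1)            2             -1                   0                          

Spot check: chi_3 (2d, j=1) on {e} = 2.

Working: D_3 has order 2*3 = 6 with 3 conjugacy classes, hence 3 irreducibles. Sum of squared dims 1 + 1 + 4 = 6 = |G|. Linear characters come from the abelianisation; the 2-dimensional irreps have character r^k -> 2*cos(2*pi*j*k/3), reflections -> 0.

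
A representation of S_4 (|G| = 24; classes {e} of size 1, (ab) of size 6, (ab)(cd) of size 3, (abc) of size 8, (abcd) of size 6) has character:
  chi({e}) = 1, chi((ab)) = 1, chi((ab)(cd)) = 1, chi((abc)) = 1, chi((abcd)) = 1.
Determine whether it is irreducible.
Irreducible: <chi, chi> = 1.

<chi, chi> = (1/|G|) sum_C |C| * |chi(C)|^2 = (1/24)[1*|1|^2 + 6*|1|^2 + 3*|1|^2 + 8*|1|^2 + 6*|1|^2]
  = (1/24)[(1) + (6) + (3) + (8) + (6)] = 24/24 = 1.
A character is irreducible iff <chi, chi> = 1, so this representation is irreducible.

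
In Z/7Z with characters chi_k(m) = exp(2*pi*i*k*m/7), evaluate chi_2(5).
chi_2(5) = zeta_7^10 = exp(6*I*pi/7)

Why: chi_2(5) = zeta_7^(2*5) = zeta_7^10. Since zeta_7^7 = 1, this equals zeta_7^3 = exp(2*pi*i*3/7) = exp(6*I*pi/7).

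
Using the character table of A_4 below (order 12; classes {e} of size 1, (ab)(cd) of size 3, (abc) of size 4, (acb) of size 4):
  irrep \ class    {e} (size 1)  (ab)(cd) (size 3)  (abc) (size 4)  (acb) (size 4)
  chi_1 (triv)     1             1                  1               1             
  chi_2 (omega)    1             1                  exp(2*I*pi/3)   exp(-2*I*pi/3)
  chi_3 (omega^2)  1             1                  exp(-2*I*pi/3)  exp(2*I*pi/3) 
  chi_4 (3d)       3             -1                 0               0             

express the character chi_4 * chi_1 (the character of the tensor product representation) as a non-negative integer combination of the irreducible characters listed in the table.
chi_4 tensor chi_1 = chi_4 (all other irreducibles have multiplicity 0).

Why: The character of a tensor product is the pointwise product (chi_4 * chi_1)(C) = chi_4(C) * chi_1(C):
  {e}: (3)*(1), (ab)(cd): (-1)*(1), (abc): (0)*(1), (acb): (0)*(1)
so (chi_4 * chi_1) takes values
  {e} -> 3, (ab)(cd) -> -1, (abc) -> 0, (acb) -> 0.
Now take the inner product of this character with each irreducible chi from the table, <chi_4*chi_1, chi> = (1/12) sum_C |C| (chi_4*chi_1)(C) conj(chi(C)):
  <chi_4*chi_1, chi_1> = (1/12)[1*(3)*conj(1) + 3*(-1)*conj(1) + 4*(0)*conj(1) + 4*(0)*conj(1)]
      = (1/12)[(3) + (-3) + (0) + (0)] = 0/12 = 0
  <chi_4*chi_1, chi_2> = (1/12)[1*(3)*conj(1) + 3*(-1)*conj(1) + 4*(0)*conj(exp(2*I*pi/3)) + 4*(0)*conj(exp(-2*I*pi/3))]
      = (1/12)[(3) + (-3) + (0) + (0)] = 0/12 = 0
  <chi_4*chi_1, chi_3> = (1/12)[1*(3)*conj(1) + 3*(-1)*conj(1) + 4*(0)*conj(exp(-2*I*pi/3)) + 4*(0)*conj(exp(2*I*pi/3))]
      = (1/12)[(3) + (-3) + (0) + (0)] = 0/12 = 0
  <chi_4*chi_1, chi_4> = (1/12)[1*(3)*conj(3) + 3*(-1)*conj(-1) + 4*(0)*conj(0) + 4*(0)*conj(0)]
      = (1/12)[(9) + (3) + (0) + (0)] = 12/12 = 1
(Exp terms are combined using exp(i*s)*conj(exp(i*t)) = exp(i*(s-t)), and sums of them are collapsed using the identity that for every m > 1 the m distinct m-th roots of unity sum to 0, e.g. 1 + exp(2*I*pi/3) + exp(-2*I*pi/3) = 0.)
Hence the multiplicities are chi_4: 1. Dimension check: dim(chi_4)*dim(chi_1) = 3*1 = 3 and sum (mult * dim) = 1*3 = 3.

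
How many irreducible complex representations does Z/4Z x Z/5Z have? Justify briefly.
20

Derivation: The number of irreducible complex representations of a finite group equals its number of conjugacy classes. Z/4Z x Z/5Z is abelian of order 20, so every element is its own conjugacy class: 20 classes, so Z/4Z x Z/5Z (order 20) has exactly 20 irreducible complex representations.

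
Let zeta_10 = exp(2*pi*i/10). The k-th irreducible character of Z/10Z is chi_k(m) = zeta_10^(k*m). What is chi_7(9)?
chi_7(9) = zeta_10^63 = exp(3*I*pi/5)

Working: chi_7(9) = zeta_10^(7*9) = zeta_10^63. Since zeta_10^10 = 1, this equals zeta_10^3 = exp(2*pi*i*3/10) = exp(3*I*pi/5).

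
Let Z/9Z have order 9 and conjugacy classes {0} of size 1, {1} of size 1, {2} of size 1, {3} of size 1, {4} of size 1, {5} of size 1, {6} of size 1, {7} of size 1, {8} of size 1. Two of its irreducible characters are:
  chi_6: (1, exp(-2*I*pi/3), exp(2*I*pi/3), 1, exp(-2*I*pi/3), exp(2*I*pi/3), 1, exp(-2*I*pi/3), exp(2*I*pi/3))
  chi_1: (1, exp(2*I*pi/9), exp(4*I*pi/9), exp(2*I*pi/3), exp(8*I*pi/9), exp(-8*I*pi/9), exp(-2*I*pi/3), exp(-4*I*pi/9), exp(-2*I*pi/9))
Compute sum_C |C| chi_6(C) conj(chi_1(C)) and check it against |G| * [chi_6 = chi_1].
Sum = 0; so <chi_6, chi_1> = 0 (distinct irreducibles are orthogonal).

Solution. Compute term by term over conjugacy classes (|C| * chi_6(C) * conj(chi_1(C))):
  1*(1)*conj(1) + 1*(exp(-2*I*pi/3))*conj(exp(2*I*pi/9)) + 1*(exp(2*I*pi/3))*conj(exp(4*I*pi/9)) + 1*(1)*conj(exp(2*I*pi/3)) + 1*(exp(-2*I*pi/3))*conj(exp(8*I*pi/9)) + 1*(exp(2*I*pi/3))*conj(exp(-8*I*pi/9)) + 1*(1)*conj(exp(-2*I*pi/3)) + 1*(exp(-2*I*pi/3))*conj(exp(-4*I*pi/9)) + 1*(exp(2*I*pi/3))*conj(exp(-2*I*pi/9))
  = (1) + (exp(-8*I*pi/9)) + (exp(2*I*pi/9)) + (exp(-2*I*pi/3)) + (exp(4*I*pi/9)) + (exp(-4*I*pi/9)) + (exp(2*I*pi/3)) + (exp(-2*I*pi/9)) + (exp(8*I*pi/9))
  = 0.
(Exp terms are combined using exp(i*s)*conj(exp(i*t)) = exp(i*(s-t)), and sums of them are collapsed using the identity that for every m > 1 the m distinct m-th roots of unity sum to 0, e.g. 1 + exp(2*I*pi/3) + exp(-2*I*pi/3) = 0.)
Dividing by |G| = 9 gives 0/9 = 0, matching the row-orthogonality relation <chi_6, chi_1> = [chi_6 = chi_1].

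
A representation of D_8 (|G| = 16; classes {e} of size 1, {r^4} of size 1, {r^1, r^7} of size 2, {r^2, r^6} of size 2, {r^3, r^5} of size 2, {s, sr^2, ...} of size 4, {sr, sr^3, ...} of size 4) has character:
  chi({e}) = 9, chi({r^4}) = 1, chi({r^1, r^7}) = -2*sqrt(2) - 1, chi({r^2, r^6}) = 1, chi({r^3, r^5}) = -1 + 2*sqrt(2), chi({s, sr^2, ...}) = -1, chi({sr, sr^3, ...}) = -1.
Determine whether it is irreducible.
Not irreducible (reducible): <chi, chi> = 8 > 1.

Why: <chi, chi> = (1/|G|) sum_C |C| * |chi(C)|^2 = (1/16)[1*|9|^2 + 1*|1|^2 + 2*|-2*sqrt(2) - 1|^2 + 2*|1|^2 + 2*|-1 + 2*sqrt(2)|^2 + 4*|-1|^2 + 4*|-1|^2]
  = (1/16)[(81) + (1) + (8*sqrt(2) + 18) + (2) + (18 - 8*sqrt(2)) + (4) + (4)] = 128/16 = 8.
A character is irreducible iff <chi, chi> = 1, so this representation is reducible.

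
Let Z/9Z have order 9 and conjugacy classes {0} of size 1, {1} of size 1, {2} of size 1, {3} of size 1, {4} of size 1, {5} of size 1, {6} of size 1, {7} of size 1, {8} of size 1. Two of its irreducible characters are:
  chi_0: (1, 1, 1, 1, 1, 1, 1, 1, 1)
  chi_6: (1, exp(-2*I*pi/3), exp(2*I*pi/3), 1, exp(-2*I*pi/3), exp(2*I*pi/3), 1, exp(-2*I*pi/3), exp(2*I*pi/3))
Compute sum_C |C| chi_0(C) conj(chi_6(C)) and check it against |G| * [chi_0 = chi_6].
Sum = 0; so <chi_0, chi_6> = 0 (distinct irreducibles are orthogonal).

Argument: Compute term by term over conjugacy classes (|C| * chi_0(C) * conj(chi_6(C))):
  1*(1)*conj(1) + 1*(1)*conj(exp(-2*I*pi/3)) + 1*(1)*conj(exp(2*I*pi/3)) + 1*(1)*conj(1) + 1*(1)*conj(exp(-2*I*pi/3)) + 1*(1)*conj(exp(2*I*pi/3)) + 1*(1)*conj(1) + 1*(1)*conj(exp(-2*I*pi/3)) + 1*(1)*conj(exp(2*I*pi/3))
  = (1) + (exp(2*I*pi/3)) + (exp(-2*I*pi/3)) + (1) + (exp(2*I*pi/3)) + (exp(-2*I*pi/3)) + (1) + (exp(2*I*pi/3)) + (exp(-2*I*pi/3))
  = 0.
(Exp terms are combined using exp(i*s)*conj(exp(i*t)) = exp(i*(s-t)), and sums of them are collapsed using the identity that for every m > 1 the m distinct m-th roots of unity sum to 0, e.g. 1 + exp(2*I*pi/3) + exp(-2*I*pi/3) = 0.)
Dividing by |G| = 9 gives 0/9 = 0, matching the row-orthogonality relation <chi_0, chi_6> = [chi_0 = chi_6].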